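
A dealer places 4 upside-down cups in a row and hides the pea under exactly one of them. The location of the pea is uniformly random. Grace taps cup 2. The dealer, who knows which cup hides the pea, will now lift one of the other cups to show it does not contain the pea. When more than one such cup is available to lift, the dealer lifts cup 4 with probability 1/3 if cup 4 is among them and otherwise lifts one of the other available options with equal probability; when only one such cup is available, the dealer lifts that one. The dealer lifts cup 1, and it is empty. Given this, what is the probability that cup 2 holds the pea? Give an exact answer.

Condition on the true location of the pea.
If it is under cup 1 (prior 1/4): the dealer opened cup 1, so this case is ruled out; weight (1/4)·0 = 0.
If it is under cup 2 (prior 1/4): cup 4 is available but not opened; cup 1 gets probability (1 − 1/3)/2 = 1/3; weight (1/4)·(1/3) = 1/12.
If it is under cup 3 (prior 1/4): cup 4 is available but not opened, probability 2/3; weight (1/4)·(2/3) = 1/6.
If it is under cup 4 (prior 1/4): cup 4 holds the prize so is unavailable; the dealer chooses uniformly among the 2 others, probability 1/2; weight (1/4)·(1/2) = 1/8.
The weights sum to 3/8.
So P(the pea under cup 2 | the dealer opened cup 1) = (1/12) / (3/8) = 2/9.

2/9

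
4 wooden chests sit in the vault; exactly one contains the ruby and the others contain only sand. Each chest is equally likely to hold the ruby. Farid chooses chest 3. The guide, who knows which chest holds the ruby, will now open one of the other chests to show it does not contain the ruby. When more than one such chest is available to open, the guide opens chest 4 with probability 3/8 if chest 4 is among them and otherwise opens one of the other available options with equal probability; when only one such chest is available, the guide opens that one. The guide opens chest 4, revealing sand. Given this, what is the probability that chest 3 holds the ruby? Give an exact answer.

Consider each possible location of the ruby in turn.
If it is in any of chests 1, 2, and 3 (prior 1/4 each): chest 4 is available, opened with probability 3/8; weight (1/4)·(3/8) = 3/32 each.
If it is in chest 4 (prior 1/4): the guide opened chest 4, so this case is ruled out; weight (1/4)·0 = 0.
The weights sum to 9/32.
So P(the ruby in chest 3 | the guide opened chest 4) = (3/32) / (9/32) = 1/3.

1/3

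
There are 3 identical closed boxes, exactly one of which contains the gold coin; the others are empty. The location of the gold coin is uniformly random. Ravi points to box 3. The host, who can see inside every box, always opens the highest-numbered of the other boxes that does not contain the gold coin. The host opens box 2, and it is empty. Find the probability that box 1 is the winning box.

1/2

Apply Bayes' rule, conditioning on where the gold coin actually is.
If it is in either of boxes 1 and 3 (prior 1/3 each): box 2 is the highest-numbered option available, probability 1; weight (1/3)·1 = 1/3 each.
If it is in box 2 (prior 1/3): the host opened box 2, so this case is ruled out; weight (1/3)·0 = 0.
The weights sum to 2/3.
So P(the gold coin in box 1 | the host opened box 2) = (1/3) / (2/3) = 1/2.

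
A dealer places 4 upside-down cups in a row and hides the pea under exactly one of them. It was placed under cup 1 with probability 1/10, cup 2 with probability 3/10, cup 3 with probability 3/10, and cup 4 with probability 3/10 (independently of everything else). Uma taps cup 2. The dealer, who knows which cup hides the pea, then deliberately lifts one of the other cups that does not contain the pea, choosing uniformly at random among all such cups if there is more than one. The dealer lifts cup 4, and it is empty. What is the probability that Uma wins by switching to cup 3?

Consider each possible location of the pea in turn.
If it is under cup 1 (prior 1/10): the dealer has 2 equally likely choices, so probability 1/2; weight (1/10)·(1/2) = 1/20.
If it is under cup 2 (prior 3/10): the dealer has 3 equally likely choices, so probability 1/3; weight (3/10)·(1/3) = 1/10.
If it is under cup 3 (prior 3/10): the dealer has 2 equally likely choices, so probability 1/2; weight (3/10)·(1/2) = 3/20.
If it is under cup 4 (prior 3/10): the dealer opened cup 4, so this case is ruled out; weight (3/10)·0 = 0.
The weights sum to 3/10.
So P(the pea under cup 3 | the dealer opened cup 4) = (3/20) / (3/10) = 1/2.

1/2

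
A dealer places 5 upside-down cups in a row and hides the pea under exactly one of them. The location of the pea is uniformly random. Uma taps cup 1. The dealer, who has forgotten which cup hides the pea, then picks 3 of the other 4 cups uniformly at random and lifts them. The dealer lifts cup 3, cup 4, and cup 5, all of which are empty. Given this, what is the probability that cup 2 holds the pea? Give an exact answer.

1/2

Condition on the true location of the pea.
If it is under either of cups 1 and 2 (prior 1/5 each): the dealer picks exactly this set with probability 1/4 regardless, and none is the prize; weight (1/5)·(1/4) = 1/20 each.
If it is under any of cups 3, 4, and 5 (prior 1/5 each): that cup was opened and seen not to hold the prize — ruled out; weight (1/5)·0 = 0 each.
The weights sum to 1/10.
So P(the pea under cup 2 | the dealer opened cup 3, cup 4, and cup 5) = (1/20) / (1/10) = 1/2.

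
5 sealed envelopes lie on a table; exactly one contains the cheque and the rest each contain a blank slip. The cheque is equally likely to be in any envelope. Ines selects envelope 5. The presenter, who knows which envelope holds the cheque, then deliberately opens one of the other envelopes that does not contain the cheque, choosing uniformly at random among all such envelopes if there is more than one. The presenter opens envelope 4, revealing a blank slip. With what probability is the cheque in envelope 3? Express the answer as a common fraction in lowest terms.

Consider each possible location of the cheque in turn.
If it is in any of envelopes 1, 2, and 3 (prior 1/5 each): the presenter has 3 equally likely choices, so probability 1/3; weight (1/5)·(1/3) = 1/15 each.
If it is in envelope 4 (prior 1/5): the presenter opened envelope 4, so this case is ruled out; weight (1/5)·0 = 0.
If it is in envelope 5 (prior 1/5): the presenter has 4 equally likely choices, so probability 1/4; weight (1/5)·(1/4) = 1/20.
The weights sum to 1/4.
So P(the cheque in envelope 3 | the presenter opened envelope 4) = (1/15) / (1/4) = 4/15.

4/15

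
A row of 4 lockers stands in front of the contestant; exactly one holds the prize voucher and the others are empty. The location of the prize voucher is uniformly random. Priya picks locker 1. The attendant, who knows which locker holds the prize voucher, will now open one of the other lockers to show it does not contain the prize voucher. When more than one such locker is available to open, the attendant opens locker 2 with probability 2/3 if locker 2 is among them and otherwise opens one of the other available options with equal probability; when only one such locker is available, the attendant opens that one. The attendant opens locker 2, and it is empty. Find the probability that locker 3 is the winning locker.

Consider each possible location of the prize voucher in turn.
If it is in any of lockers 1, 3, and 4 (prior 1/4 each): locker 2 is available, opened with probability 2/3; weight (1/4)·(2/3) = 1/6 each.
If it is in locker 2 (prior 1/4): the attendant opened locker 2, so this case is ruled out; weight (1/4)·0 = 0.
The weights sum to 1/2.
So P(the prize voucher in locker 3 | the attendant opened locker 2) = (1/6) / (1/2) = 1/3.

1/3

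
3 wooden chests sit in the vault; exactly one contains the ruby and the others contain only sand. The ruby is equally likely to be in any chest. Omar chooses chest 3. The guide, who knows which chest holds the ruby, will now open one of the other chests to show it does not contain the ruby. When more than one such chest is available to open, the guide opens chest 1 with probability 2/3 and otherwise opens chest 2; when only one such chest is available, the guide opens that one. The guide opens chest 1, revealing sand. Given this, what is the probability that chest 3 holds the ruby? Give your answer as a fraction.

Condition on the true location of the ruby.
If it is in chest 1 (prior 1/3): the guide opened chest 1, so this case is ruled out; weight (1/3)·0 = 0.
If it is in chest 2 (prior 1/3): only chest 1 is available, probability 1; weight (1/3)·1 = 1/3.
If it is in chest 3 (prior 1/3): chest 1 is available, opened with probability 2/3; weight (1/3)·(2/3) = 2/9.
The weights sum to 5/9.
So P(the ruby in chest 3 | the guide opened chest 1) = (2/9) / (5/9) = 2/5.

2/5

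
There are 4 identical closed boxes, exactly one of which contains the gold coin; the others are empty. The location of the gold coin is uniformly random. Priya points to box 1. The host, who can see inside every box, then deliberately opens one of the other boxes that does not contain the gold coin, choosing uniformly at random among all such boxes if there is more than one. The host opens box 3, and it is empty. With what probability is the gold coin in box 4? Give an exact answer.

3/8

Consider each possible location of the gold coin in turn.
If it is in box 1 (prior 1/4): the host has 3 equally likely choices, so probability 1/3; weight (1/4)·(1/3) = 1/12.
If it is in either of boxes 2 and 4 (prior 1/4 each): the host has 2 equally likely choices, so probability 1/2; weight (1/4)·(1/2) = 1/8 each.
If it is in box 3 (prior 1/4): the host opened box 3, so this case is ruled out; weight (1/4)·0 = 0.
The weights sum to 1/3.
So P(the gold coin in box 4 | the host opened box 3) = (1/8) / (1/3) = 3/8.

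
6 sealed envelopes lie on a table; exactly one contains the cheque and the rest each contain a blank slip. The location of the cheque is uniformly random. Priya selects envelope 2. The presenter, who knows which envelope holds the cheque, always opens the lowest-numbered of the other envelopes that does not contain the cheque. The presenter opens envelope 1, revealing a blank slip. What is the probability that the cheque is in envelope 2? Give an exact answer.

1/5

Apply Bayes' rule, conditioning on where the cheque actually is.
If it is in envelope 1 (prior 1/6): the presenter opened envelope 1, so this case is ruled out; weight (1/6)·0 = 0.
If it is in any of envelopes 2, 3, 4, 5, and 6 (prior 1/6 each): envelope 1 is the lowest-numbered option available, probability 1; weight (1/6)·1 = 1/6 each.
The weights sum to 5/6.
So P(the cheque in envelope 2 | the presenter opened envelope 1) = (1/6) / (5/6) = 1/5.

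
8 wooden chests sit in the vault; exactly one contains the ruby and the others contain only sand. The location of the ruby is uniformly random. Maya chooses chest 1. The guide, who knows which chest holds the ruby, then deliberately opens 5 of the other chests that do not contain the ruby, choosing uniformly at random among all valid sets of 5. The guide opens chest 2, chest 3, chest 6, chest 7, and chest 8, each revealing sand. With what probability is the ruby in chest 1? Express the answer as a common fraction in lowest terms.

Consider each possible location of the ruby in turn.
If it is in chest 1 (prior 1/8): the guide has 21 equally likely choices, so probability 1/21; weight (1/8)·(1/21) = 1/168.
If it is in any of chests 2, 3, 6, 7, and 8 (prior 1/8 each): that chest was opened and seen not to hold the prize — ruled out; weight (1/8)·0 = 0 each.
If it is in either of chests 4 and 5 (prior 1/8 each): the guide has 6 equally likely choices, so probability 1/6; weight (1/8)·(1/6) = 1/48 each.
The weights sum to 1/21.
So P(the ruby in chest 1 | the guide opened chest 2, chest 3, chest 6, chest 7, and chest 8) = (1/168) / (1/21) = 1/8.

1/8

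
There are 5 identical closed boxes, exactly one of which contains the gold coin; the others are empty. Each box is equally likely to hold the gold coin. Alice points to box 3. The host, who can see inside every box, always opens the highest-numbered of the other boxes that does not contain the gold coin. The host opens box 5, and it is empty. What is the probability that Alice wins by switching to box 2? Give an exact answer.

1/4

Apply Bayes' rule, conditioning on where the gold coin actually is.
If it is in any of boxes 1, 2, 3, and 4 (prior 1/5 each): box 5 is the highest-numbered option available, probability 1; weight (1/5)·1 = 1/5 each.
If it is in box 5 (prior 1/5): the host opened box 5, so this case is ruled out; weight (1/5)·0 = 0.
The weights sum to 4/5.
So P(the gold coin in box 2 | the host opened box 5) = (1/5) / (4/5) = 1/4.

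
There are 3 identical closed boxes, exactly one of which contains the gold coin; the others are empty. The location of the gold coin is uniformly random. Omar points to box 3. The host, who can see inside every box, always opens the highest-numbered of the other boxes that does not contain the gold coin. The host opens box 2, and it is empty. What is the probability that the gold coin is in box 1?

Apply Bayes' rule, conditioning on where the gold coin actually is.
If it is in either of boxes 1 and 3 (prior 1/3 each): box 2 is the highest-numbered option available, probability 1; weight (1/3)·1 = 1/3 each.
If it is in box 2 (prior 1/3): the host opened box 2, so this case is ruled out; weight (1/3)·0 = 0.
The weights sum to 2/3.
So P(the gold coin in box 1 | the host opened box 2) = (1/3) / (2/3) = 1/2.

1/2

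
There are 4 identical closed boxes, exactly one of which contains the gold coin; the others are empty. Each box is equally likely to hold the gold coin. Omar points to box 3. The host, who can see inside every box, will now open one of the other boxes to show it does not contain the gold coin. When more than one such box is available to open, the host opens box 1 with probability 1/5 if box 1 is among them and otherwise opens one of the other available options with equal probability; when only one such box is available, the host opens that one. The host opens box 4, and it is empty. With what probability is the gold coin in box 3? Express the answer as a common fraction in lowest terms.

Condition on the true location of the gold coin.
If it is in box 1 (prior 1/4): box 1 holds the prize so is unavailable; the host chooses uniformly among the 2 others, probability 1/2; weight (1/4)·(1/2) = 1/8.
If it is in box 2 (prior 1/4): box 1 is available but not opened, probability 4/5; weight (1/4)·(4/5) = 1/5.
If it is in box 3 (prior 1/4): box 1 is available but not opened; box 4 gets probability (1 − 1/5)/2 = 2/5; weight (1/4)·(2/5) = 1/10.
If it is in box 4 (prior 1/4): the host opened box 4, so this case is ruled out; weight (1/4)·0 = 0.
The weights sum to 17/40.
So P(the gold coin in box 3 | the host opened box 4) = (1/10) / (17/40) = 4/17.

4/17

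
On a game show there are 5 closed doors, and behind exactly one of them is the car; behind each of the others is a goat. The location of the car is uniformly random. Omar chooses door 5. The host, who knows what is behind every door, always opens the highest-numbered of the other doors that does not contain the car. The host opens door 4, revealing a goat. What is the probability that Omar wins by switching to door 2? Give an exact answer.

1/4

Consider each possible location of the car in turn.
If it is behind any of doors 1, 2, 3, and 5 (prior 1/5 each): door 4 is the highest-numbered option available, probability 1; weight (1/5)·1 = 1/5 each.
If it is behind door 4 (prior 1/5): the host opened door 4, so this case is ruled out; weight (1/5)·0 = 0.
The weights sum to 4/5.
So P(the car behind door 2 | the host opened door 4) = (1/5) / (4/5) = 1/4.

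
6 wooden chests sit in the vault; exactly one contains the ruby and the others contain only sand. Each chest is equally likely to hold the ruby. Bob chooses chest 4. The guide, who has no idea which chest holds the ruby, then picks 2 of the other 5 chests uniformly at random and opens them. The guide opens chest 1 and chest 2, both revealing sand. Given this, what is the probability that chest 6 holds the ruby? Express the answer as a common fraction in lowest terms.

Apply Bayes' rule, conditioning on where the ruby actually is.
If it is in either of chests 1 and 2 (prior 1/6 each): that chest was opened and seen not to hold the prize — ruled out; weight (1/6)·0 = 0 each.
If it is in any of chests 3, 4, 5, and 6 (prior 1/6 each): the guide picks exactly this set with probability 1/10 regardless, and none is the prize; weight (1/6)·(1/10) = 1/60 each.
The weights sum to 1/15.
So P(the ruby in chest 6 | the guide opened chest 1 and chest 2) = (1/60) / (1/15) = 1/4.

1/4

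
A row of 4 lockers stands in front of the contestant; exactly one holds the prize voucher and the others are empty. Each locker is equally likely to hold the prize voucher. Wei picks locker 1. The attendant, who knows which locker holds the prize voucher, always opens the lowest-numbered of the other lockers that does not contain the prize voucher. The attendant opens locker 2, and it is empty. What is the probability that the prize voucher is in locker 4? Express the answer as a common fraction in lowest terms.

1/3

Condition on the true location of the prize voucher.
If it is in any of lockers 1, 3, and 4 (prior 1/4 each): locker 2 is the lowest-numbered option available, probability 1; weight (1/4)·1 = 1/4 each.
If it is in locker 2 (prior 1/4): the attendant opened locker 2, so this case is ruled out; weight (1/4)·0 = 0.
The weights sum to 3/4.
So P(the prize voucher in locker 4 | the attendant opened locker 2) = (1/4) / (3/4) = 1/3.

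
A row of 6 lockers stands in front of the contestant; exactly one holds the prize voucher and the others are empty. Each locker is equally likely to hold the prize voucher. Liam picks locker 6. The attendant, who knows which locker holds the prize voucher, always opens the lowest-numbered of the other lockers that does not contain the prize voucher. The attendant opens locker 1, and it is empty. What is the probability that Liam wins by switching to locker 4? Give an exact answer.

Consider each possible location of the prize voucher in turn.
If it is in locker 1 (prior 1/6): the attendant opened locker 1, so this case is ruled out; weight (1/6)·0 = 0.
If it is in any of lockers 2, 3, 4, 5, and 6 (prior 1/6 each): locker 1 is the lowest-numbered option available, probability 1; weight (1/6)·1 = 1/6 each.
The weights sum to 5/6.
So P(the prize voucher in locker 4 | the attendant opened locker 1) = (1/6) / (5/6) = 1/5.

1/5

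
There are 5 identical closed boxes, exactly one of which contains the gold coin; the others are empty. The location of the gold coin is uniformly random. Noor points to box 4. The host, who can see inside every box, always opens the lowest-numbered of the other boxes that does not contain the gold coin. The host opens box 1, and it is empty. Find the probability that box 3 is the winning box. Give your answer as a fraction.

Consider each possible location of the gold coin in turn.
If it is in box 1 (prior 1/5): the host opened box 1, so this case is ruled out; weight (1/5)·0 = 0.
If it is in any of boxes 2, 3, 4, and 5 (prior 1/5 each): box 1 is the lowest-numbered option available, probability 1; weight (1/5)·1 = 1/5 each.
The weights sum to 4/5.
So P(the gold coin in box 3 | the host opened box 1) = (1/5) / (4/5) = 1/4.

1/4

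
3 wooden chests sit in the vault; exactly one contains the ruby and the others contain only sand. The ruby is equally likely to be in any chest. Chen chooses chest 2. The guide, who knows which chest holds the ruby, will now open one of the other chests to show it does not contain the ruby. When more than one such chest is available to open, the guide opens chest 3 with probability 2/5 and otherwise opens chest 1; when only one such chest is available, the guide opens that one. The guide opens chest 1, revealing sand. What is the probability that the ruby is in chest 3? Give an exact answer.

Condition on the true location of the ruby.
If it is in chest 1 (prior 1/3): the guide opened chest 1, so this case is ruled out; weight (1/3)·0 = 0.
If it is in chest 2 (prior 1/3): chest 3 is available but not opened, probability 3/5; weight (1/3)·(3/5) = 1/5.
If it is in chest 3 (prior 1/3): only chest 1 is available, probability 1; weight (1/3)·1 = 1/3.
The weights sum to 8/15.
So P(the ruby in chest 3 | the guide opened chest 1) = (1/3) / (8/15) = 5/8.

5/8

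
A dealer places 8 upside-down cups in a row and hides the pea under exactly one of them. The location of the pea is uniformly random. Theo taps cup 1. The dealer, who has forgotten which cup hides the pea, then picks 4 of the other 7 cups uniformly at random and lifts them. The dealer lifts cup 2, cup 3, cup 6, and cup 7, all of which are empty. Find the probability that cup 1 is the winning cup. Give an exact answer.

Apply Bayes' rule, conditioning on where the pea actually is.
If it is under any of cups 1, 4, 5, and 8 (prior 1/8 each): the dealer picks exactly this set with probability 1/35 regardless, and none is the prize; weight (1/8)·(1/35) = 1/280 each.
If it is under any of cups 2, 3, 6, and 7 (prior 1/8 each): that cup was opened and seen not to hold the prize — ruled out; weight (1/8)·0 = 0 each.
The weights sum to 1/70.
So P(the pea under cup 1 | the dealer opened cup 2, cup 3, cup 6, and cup 7) = (1/280) / (1/70) = 1/4.

1/4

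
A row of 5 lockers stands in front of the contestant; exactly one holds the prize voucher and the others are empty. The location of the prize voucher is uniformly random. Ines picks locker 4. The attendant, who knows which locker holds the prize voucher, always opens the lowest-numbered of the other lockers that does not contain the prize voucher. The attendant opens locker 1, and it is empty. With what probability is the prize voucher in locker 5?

1/4

Condition on the true location of the prize voucher.
If it is in locker 1 (prior 1/5): the attendant opened locker 1, so this case is ruled out; weight (1/5)·0 = 0.
If it is in any of lockers 2, 3, 4, and 5 (prior 1/5 each): locker 1 is the lowest-numbered option available, probability 1; weight (1/5)·1 = 1/5 each.
The weights sum to 4/5.
So P(the prize voucher in locker 5 | the attendant opened locker 1) = (1/5) / (4/5) = 1/4.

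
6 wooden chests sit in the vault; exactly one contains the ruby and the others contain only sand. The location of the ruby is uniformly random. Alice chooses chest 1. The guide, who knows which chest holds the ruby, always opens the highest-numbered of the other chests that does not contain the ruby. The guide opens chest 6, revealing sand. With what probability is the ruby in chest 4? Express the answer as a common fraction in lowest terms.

Apply Bayes' rule, conditioning on where the ruby actually is.
If it is in any of chests 1, 2, 3, 4, and 5 (prior 1/6 each): chest 6 is the highest-numbered option available, probability 1; weight (1/6)·1 = 1/6 each.
If it is in chest 6 (prior 1/6): the guide opened chest 6, so this case is ruled out; weight (1/6)·0 = 0.
The weights sum to 5/6.
So P(the ruby in chest 4 | the guide opened chest 6) = (1/6) / (5/6) = 1/5.

1/5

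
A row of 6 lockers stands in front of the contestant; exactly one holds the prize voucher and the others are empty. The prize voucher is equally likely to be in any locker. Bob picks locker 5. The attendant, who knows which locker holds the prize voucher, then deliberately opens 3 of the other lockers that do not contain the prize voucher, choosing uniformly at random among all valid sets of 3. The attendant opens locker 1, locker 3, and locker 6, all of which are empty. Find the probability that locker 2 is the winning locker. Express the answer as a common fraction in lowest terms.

Consider each possible location of the prize voucher in turn.
If it is in any of lockers 1, 3, and 6 (prior 1/6 each): that locker was opened and seen not to hold the prize — ruled out; weight (1/6)·0 = 0 each.
If it is in either of lockers 2 and 4 (prior 1/6 each): the attendant has 4 equally likely choices, so probability 1/4; weight (1/6)·(1/4) = 1/24 each.
If it is in locker 5 (prior 1/6): the attendant has 10 equally likely choices, so probability 1/10; weight (1/6)·(1/10) = 1/60.
The weights sum to 1/10.
So P(the prize voucher in locker 2 | the attendant opened locker 1, locker 3, and locker 6) = (1/24) / (1/10) = 5/12.

5/12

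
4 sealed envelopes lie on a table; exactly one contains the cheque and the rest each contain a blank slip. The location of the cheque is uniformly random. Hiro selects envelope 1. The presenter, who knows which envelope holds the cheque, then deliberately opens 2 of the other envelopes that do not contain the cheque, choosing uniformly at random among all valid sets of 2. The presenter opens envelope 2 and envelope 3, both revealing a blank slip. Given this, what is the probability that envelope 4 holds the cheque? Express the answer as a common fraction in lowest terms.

Consider each possible location of the cheque in turn.
If it is in envelope 1 (prior 1/4): the presenter has 3 equally likely choices, so probability 1/3; weight (1/4)·(1/3) = 1/12.
If it is in either of envelopes 2 and 3 (prior 1/4 each): that envelope was opened and seen not to hold the prize — ruled out; weight (1/4)·0 = 0 each.
If it is in envelope 4 (prior 1/4): the presenter has no choice, probability 1; weight (1/4)·1 = 1/4.
The weights sum to 1/3.
So P(the cheque in envelope 4 | the presenter opened envelope 2 and envelope 3) = (1/4) / (1/3) = 3/4.

3/4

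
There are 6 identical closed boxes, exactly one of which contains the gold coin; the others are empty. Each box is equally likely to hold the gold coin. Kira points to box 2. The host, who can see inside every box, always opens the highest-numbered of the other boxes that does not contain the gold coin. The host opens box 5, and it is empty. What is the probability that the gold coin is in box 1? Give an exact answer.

Consider each possible location of the gold coin in turn.
If it is in any of boxes 1, 2, 3, and 4 (prior 1/6 each): the host would have opened box 6 instead, probability 0; weight (1/6)·0 = 0 each.
If it is in box 5 (prior 1/6): the host opened box 5, so this case is ruled out; weight (1/6)·0 = 0.
If it is in box 6 (prior 1/6): box 5 is the highest-numbered option available, probability 1; weight (1/6)·1 = 1/6.
The weights sum to 1/6.
So P(the gold coin in box 1 | the host opened box 5) = 0 / (1/6) = 0.

0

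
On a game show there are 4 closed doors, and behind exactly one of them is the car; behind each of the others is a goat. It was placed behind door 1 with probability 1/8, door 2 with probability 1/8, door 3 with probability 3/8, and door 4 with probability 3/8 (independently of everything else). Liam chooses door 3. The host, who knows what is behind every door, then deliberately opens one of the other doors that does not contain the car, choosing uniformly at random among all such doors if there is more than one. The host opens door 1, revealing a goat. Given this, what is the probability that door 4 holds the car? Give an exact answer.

Consider each possible location of the car in turn.
If it is behind door 1 (prior 1/8): the host opened door 1, so this case is ruled out; weight (1/8)·0 = 0.
If it is behind door 2 (prior 1/8): the host has 2 equally likely choices, so probability 1/2; weight (1/8)·(1/2) = 1/16.
If it is behind door 3 (prior 3/8): the host has 3 equally likely choices, so probability 1/3; weight (3/8)·(1/3) = 1/8.
If it is behind door 4 (prior 3/8): the host has 2 equally likely choices, so probability 1/2; weight (3/8)·(1/2) = 3/16.
The weights sum to 3/8.
So P(the car behind door 4 | the host opened door 1) = (3/16) / (3/8) = 1/2.

1/2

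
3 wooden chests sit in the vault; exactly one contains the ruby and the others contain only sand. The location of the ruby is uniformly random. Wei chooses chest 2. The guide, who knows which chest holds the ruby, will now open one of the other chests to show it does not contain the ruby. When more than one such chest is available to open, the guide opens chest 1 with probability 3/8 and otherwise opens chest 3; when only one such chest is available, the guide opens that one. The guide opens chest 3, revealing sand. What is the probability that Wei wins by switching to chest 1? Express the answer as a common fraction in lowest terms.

Consider each possible location of the ruby in turn.
If it is in chest 1 (prior 1/3): only chest 3 is available, probability 1; weight (1/3)·1 = 1/3.
If it is in chest 2 (prior 1/3): chest 1 is available but not opened, probability 5/8; weight (1/3)·(5/8) = 5/24.
If it is in chest 3 (prior 1/3): the guide opened chest 3, so this case is ruled out; weight (1/3)·0 = 0.
The weights sum to 13/24.
So P(the ruby in chest 1 | the guide opened chest 3) = (1/3) / (13/24) = 8/13.

8/13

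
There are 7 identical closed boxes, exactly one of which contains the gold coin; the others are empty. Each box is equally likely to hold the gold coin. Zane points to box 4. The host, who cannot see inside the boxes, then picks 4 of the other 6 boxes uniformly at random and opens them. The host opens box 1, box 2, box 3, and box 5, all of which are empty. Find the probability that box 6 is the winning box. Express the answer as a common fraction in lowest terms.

1/3

Because the host chose which boxes to open without knowing where the gold coin is, the choice is independent of the prize location. Learning that none of the 4 opened boxes holds the gold coin simply rules out those 4 locations and leaves the remaining 3 boxes still equally likely by symmetry.
So P(the gold coin in box 6) = 1/3.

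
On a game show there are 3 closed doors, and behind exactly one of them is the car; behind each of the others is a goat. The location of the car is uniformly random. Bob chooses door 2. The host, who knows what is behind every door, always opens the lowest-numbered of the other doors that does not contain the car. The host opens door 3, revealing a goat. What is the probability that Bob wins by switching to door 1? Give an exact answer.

1

Consider each possible location of the car in turn.
If it is behind door 1 (prior 1/3): door 3 is the lowest-numbered option available, probability 1; weight (1/3)·1 = 1/3.
If it is behind door 2 (prior 1/3): the host would have opened door 1 instead, probability 0; weight (1/3)·0 = 0.
If it is behind door 3 (prior 1/3): the host opened door 3, so this case is ruled out; weight (1/3)·0 = 0.
The weights sum to 1/3.
So P(the car behind door 1 | the host opened door 3) = (1/3) / (1/3) = 1.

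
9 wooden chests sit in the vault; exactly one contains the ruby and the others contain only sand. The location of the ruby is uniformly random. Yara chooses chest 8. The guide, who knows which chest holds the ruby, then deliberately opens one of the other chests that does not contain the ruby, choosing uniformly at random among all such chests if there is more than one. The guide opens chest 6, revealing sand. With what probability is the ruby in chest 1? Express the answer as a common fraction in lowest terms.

8/63

Condition on the true location of the ruby.
If it is in any of chests 1, 2, 3, 4, 5, 7, and 9 (prior 1/9 each): the guide has 7 equally likely choices, so probability 1/7; weight (1/9)·(1/7) = 1/63 each.
If it is in chest 6 (prior 1/9): the guide opened chest 6, so this case is ruled out; weight (1/9)·0 = 0.
If it is in chest 8 (prior 1/9): the guide has 8 equally likely choices, so probability 1/8; weight (1/9)·(1/8) = 1/72.
The weights sum to 1/8.
So P(the ruby in chest 1 | the guide opened chest 6) = (1/63) / (1/8) = 8/63.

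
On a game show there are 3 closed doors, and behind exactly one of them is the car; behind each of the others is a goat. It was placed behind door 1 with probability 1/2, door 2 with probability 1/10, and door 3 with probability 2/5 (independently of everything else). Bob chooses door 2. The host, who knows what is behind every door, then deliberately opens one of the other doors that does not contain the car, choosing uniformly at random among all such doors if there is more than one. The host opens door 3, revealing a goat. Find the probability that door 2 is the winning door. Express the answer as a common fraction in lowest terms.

1/11

Apply Bayes' rule, conditioning on where the car actually is.
If it is behind door 1 (prior 1/2): the host has no choice, probability 1; weight (1/2)·1 = 1/2.
If it is behind door 2 (prior 1/10): the host has 2 equally likely choices, so probability 1/2; weight (1/10)·(1/2) = 1/20.
If it is behind door 3 (prior 2/5): the host opened door 3, so this case is ruled out; weight (2/5)·0 = 0.
The weights sum to 11/20.
So P(the car behind door 2 | the host opened door 3) = (1/20) / (11/20) = 1/11.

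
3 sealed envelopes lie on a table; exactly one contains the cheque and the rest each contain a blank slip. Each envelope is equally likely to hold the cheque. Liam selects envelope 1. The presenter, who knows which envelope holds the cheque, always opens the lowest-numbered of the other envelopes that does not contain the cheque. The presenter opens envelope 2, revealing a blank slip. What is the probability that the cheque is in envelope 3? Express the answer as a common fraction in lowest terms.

Apply Bayes' rule, conditioning on where the cheque actually is.
If it is in either of envelopes 1 and 3 (prior 1/3 each): envelope 2 is the lowest-numbered option available, probability 1; weight (1/3)·1 = 1/3 each.
If it is in envelope 2 (prior 1/3): the presenter opened envelope 2, so this case is ruled out; weight (1/3)·0 = 0.
The weights sum to 2/3.
So P(the cheque in envelope 3 | the presenter opened envelope 2) = (1/3) / (2/3) = 1/2.

1/2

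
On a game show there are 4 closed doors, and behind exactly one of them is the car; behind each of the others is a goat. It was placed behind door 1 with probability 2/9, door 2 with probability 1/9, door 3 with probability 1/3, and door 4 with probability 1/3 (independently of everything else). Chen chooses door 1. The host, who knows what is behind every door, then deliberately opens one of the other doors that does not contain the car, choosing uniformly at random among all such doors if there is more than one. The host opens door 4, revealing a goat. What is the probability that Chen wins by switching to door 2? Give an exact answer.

3/16

Apply Bayes' rule, conditioning on where the car actually is.
If it is behind door 1 (prior 2/9): the host has 3 equally likely choices, so probability 1/3; weight (2/9)·(1/3) = 2/27.
If it is behind door 2 (prior 1/9): the host has 2 equally likely choices, so probability 1/2; weight (1/9)·(1/2) = 1/18.
If it is behind door 3 (prior 1/3): the host has 2 equally likely choices, so probability 1/2; weight (1/3)·(1/2) = 1/6.
If it is behind door 4 (prior 1/3): the host opened door 4, so this case is ruled out; weight (1/3)·0 = 0.
The weights sum to 8/27.
So P(the car behind door 2 | the host opened door 4) = (1/18) / (8/27) = 3/16.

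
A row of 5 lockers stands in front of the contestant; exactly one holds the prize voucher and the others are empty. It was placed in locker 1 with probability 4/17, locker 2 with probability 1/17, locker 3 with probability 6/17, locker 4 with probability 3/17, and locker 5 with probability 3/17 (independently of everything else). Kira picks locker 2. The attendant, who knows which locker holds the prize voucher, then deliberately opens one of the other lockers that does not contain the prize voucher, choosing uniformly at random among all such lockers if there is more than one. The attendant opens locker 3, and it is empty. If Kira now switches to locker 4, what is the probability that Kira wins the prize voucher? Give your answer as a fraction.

12/43

Apply Bayes' rule, conditioning on where the prize voucher actually is.
If it is in locker 1 (prior 4/17): the attendant has 3 equally likely choices, so probability 1/3; weight (4/17)·(1/3) = 4/51.
If it is in locker 2 (prior 1/17): the attendant has 4 equally likely choices, so probability 1/4; weight (1/17)·(1/4) = 1/68.
If it is in locker 3 (prior 6/17): the attendant opened locker 3, so this case is ruled out; weight (6/17)·0 = 0.
If it is in either of lockers 4 and 5 (prior 3/17 each): the attendant has 3 equally likely choices, so probability 1/3; weight (3/17)·(1/3) = 1/17 each.
The weights sum to 43/204.
So P(the prize voucher in locker 4 | the attendant opened locker 3) = (1/17) / (43/204) = 12/43.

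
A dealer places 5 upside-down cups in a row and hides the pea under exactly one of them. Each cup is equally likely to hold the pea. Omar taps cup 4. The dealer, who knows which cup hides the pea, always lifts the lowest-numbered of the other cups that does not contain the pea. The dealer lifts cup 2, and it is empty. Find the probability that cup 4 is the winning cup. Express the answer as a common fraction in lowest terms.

0

Consider each possible location of the pea in turn.
If it is under cup 1 (prior 1/5): cup 2 is the lowest-numbered option available, probability 1; weight (1/5)·1 = 1/5.
If it is under cup 2 (prior 1/5): the dealer opened cup 2, so this case is ruled out; weight (1/5)·0 = 0.
If it is under any of cups 3, 4, and 5 (prior 1/5 each): the dealer would have opened cup 1 instead, probability 0; weight (1/5)·0 = 0 each.
The weights sum to 1/5.
So P(the pea under cup 4 | the dealer opened cup 2) = 0 / (1/5) = 0.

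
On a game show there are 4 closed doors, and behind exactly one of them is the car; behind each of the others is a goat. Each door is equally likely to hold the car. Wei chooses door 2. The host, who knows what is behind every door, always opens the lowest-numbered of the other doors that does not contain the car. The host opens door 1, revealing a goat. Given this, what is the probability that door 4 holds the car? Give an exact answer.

1/3

Condition on the true location of the car.
If it is behind door 1 (prior 1/4): the host opened door 1, so this case is ruled out; weight (1/4)·0 = 0.
If it is behind any of doors 2, 3, and 4 (prior 1/4 each): door 1 is the lowest-numbered option available, probability 1; weight (1/4)·1 = 1/4 each.
The weights sum to 3/4.
So P(the car behind door 4 | the host opened door 1) = (1/4) / (3/4) = 1/3.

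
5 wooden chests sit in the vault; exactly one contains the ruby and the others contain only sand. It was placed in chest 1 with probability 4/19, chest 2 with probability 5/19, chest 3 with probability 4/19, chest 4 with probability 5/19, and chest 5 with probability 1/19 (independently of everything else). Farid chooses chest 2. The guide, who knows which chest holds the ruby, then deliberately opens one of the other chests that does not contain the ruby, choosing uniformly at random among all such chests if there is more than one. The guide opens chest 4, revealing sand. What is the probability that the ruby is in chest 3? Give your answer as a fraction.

16/51

Condition on the true location of the ruby.
If it is in either of chests 1 and 3 (prior 4/19 each): the guide has 3 equally likely choices, so probability 1/3; weight (4/19)·(1/3) = 4/57 each.
If it is in chest 2 (prior 5/19): the guide has 4 equally likely choices, so probability 1/4; weight (5/19)·(1/4) = 5/76.
If it is in chest 4 (prior 5/19): the guide opened chest 4, so this case is ruled out; weight (5/19)·0 = 0.
If it is in chest 5 (prior 1/19): the guide has 3 equally likely choices, so probability 1/3; weight (1/19)·(1/3) = 1/57.
The weights sum to 17/76.
So P(the ruby in chest 3 | the guide opened chest 4) = (4/57) / (17/76) = 16/51.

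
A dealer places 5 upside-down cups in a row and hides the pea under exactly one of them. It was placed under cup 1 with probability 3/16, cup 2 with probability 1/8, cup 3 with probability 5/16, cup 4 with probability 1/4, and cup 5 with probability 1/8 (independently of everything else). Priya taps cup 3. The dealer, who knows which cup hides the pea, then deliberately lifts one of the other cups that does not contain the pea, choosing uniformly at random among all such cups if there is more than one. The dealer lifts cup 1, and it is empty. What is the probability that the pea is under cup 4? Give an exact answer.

16/47

Consider each possible location of the pea in turn.
If it is under cup 1 (prior 3/16): the dealer opened cup 1, so this case is ruled out; weight (3/16)·0 = 0.
If it is under either of cups 2 and 5 (prior 1/8 each): the dealer has 3 equally likely choices, so probability 1/3; weight (1/8)·(1/3) = 1/24 each.
If it is under cup 3 (prior 5/16): the dealer has 4 equally likely choices, so probability 1/4; weight (5/16)·(1/4) = 5/64.
If it is under cup 4 (prior 1/4): the dealer has 3 equally likely choices, so probability 1/3; weight (1/4)·(1/3) = 1/12.
The weights sum to 47/192.
So P(the pea under cup 4 | the dealer opened cup 1) = (1/12) / (47/192) = 16/47.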